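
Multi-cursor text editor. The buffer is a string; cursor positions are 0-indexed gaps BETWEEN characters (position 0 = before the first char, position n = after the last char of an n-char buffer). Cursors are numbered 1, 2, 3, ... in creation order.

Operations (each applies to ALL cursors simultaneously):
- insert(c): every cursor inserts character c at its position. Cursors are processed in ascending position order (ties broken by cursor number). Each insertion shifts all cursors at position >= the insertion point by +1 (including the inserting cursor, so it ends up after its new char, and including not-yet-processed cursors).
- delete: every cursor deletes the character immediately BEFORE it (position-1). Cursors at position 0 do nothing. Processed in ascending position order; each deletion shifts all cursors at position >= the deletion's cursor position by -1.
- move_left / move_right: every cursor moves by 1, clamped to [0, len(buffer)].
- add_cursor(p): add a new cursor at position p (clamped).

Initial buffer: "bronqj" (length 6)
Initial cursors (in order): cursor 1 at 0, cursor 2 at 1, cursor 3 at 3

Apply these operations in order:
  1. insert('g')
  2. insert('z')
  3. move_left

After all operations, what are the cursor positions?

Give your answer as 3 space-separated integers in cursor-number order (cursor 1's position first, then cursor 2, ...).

After op 1 (insert('g')): buffer="gbgrognqj" (len 9), cursors c1@1 c2@3 c3@6, authorship 1.2..3...
After op 2 (insert('z')): buffer="gzbgzrogznqj" (len 12), cursors c1@2 c2@5 c3@9, authorship 11.22..33...
After op 3 (move_left): buffer="gzbgzrogznqj" (len 12), cursors c1@1 c2@4 c3@8, authorship 11.22..33...

Answer: 1 4 8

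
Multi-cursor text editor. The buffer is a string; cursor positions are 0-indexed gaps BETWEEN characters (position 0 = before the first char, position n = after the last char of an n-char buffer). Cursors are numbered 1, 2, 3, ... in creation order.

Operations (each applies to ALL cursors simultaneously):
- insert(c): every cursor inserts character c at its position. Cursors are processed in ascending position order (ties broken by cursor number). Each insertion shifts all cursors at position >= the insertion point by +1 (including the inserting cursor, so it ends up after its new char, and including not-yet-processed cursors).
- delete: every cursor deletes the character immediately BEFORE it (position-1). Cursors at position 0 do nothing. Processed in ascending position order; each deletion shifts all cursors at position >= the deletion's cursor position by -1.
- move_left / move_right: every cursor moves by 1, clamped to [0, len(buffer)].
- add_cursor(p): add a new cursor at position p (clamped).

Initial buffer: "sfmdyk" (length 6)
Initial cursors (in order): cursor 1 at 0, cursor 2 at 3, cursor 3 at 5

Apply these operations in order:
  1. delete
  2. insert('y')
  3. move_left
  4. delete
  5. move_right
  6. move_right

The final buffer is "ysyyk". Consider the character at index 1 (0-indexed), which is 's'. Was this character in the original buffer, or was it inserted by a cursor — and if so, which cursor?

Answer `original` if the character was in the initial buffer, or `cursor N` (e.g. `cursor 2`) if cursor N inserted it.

Answer: original

Derivation:
After op 1 (delete): buffer="sfdk" (len 4), cursors c1@0 c2@2 c3@3, authorship ....
After op 2 (insert('y')): buffer="ysfydyk" (len 7), cursors c1@1 c2@4 c3@6, authorship 1..2.3.
After op 3 (move_left): buffer="ysfydyk" (len 7), cursors c1@0 c2@3 c3@5, authorship 1..2.3.
After op 4 (delete): buffer="ysyyk" (len 5), cursors c1@0 c2@2 c3@3, authorship 1.23.
After op 5 (move_right): buffer="ysyyk" (len 5), cursors c1@1 c2@3 c3@4, authorship 1.23.
After op 6 (move_right): buffer="ysyyk" (len 5), cursors c1@2 c2@4 c3@5, authorship 1.23.
Authorship (.=original, N=cursor N): 1 . 2 3 .
Index 1: author = original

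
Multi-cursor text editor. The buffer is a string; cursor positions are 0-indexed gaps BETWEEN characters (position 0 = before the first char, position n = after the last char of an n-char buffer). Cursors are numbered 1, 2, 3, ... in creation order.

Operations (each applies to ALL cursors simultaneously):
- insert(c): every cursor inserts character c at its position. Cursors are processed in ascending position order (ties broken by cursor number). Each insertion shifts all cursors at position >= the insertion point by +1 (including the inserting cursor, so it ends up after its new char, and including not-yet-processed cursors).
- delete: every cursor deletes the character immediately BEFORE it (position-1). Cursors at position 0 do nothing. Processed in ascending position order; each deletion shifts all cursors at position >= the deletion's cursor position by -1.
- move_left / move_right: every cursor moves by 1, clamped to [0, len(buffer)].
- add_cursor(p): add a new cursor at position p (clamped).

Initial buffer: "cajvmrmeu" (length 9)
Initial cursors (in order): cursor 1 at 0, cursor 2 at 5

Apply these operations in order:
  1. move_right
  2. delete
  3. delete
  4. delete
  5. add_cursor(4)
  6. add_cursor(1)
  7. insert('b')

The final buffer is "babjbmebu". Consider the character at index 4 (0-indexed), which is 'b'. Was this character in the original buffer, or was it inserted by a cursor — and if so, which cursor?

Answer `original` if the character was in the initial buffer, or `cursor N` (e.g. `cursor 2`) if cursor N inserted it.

After op 1 (move_right): buffer="cajvmrmeu" (len 9), cursors c1@1 c2@6, authorship .........
After op 2 (delete): buffer="ajvmmeu" (len 7), cursors c1@0 c2@4, authorship .......
After op 3 (delete): buffer="ajvmeu" (len 6), cursors c1@0 c2@3, authorship ......
After op 4 (delete): buffer="ajmeu" (len 5), cursors c1@0 c2@2, authorship .....
After op 5 (add_cursor(4)): buffer="ajmeu" (len 5), cursors c1@0 c2@2 c3@4, authorship .....
After op 6 (add_cursor(1)): buffer="ajmeu" (len 5), cursors c1@0 c4@1 c2@2 c3@4, authorship .....
After op 7 (insert('b')): buffer="babjbmebu" (len 9), cursors c1@1 c4@3 c2@5 c3@8, authorship 1.4.2..3.
Authorship (.=original, N=cursor N): 1 . 4 . 2 . . 3 .
Index 4: author = 2

Answer: cursor 2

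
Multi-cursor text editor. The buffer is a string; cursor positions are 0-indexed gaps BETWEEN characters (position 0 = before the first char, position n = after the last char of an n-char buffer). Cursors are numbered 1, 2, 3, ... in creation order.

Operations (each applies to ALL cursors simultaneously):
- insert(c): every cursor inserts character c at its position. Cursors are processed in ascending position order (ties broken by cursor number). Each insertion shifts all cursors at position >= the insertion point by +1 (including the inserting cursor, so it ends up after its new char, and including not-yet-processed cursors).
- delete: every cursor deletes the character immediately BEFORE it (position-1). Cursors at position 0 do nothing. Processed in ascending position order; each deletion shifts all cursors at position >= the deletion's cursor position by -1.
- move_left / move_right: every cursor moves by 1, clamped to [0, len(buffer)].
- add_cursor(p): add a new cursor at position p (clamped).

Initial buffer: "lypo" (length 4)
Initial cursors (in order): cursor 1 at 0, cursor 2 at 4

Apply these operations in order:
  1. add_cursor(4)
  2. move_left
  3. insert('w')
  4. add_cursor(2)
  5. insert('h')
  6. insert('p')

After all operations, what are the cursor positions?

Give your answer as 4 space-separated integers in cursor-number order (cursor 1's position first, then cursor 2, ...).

After op 1 (add_cursor(4)): buffer="lypo" (len 4), cursors c1@0 c2@4 c3@4, authorship ....
After op 2 (move_left): buffer="lypo" (len 4), cursors c1@0 c2@3 c3@3, authorship ....
After op 3 (insert('w')): buffer="wlypwwo" (len 7), cursors c1@1 c2@6 c3@6, authorship 1...23.
After op 4 (add_cursor(2)): buffer="wlypwwo" (len 7), cursors c1@1 c4@2 c2@6 c3@6, authorship 1...23.
After op 5 (insert('h')): buffer="whlhypwwhho" (len 11), cursors c1@2 c4@4 c2@10 c3@10, authorship 11.4..2323.
After op 6 (insert('p')): buffer="whplhpypwwhhppo" (len 15), cursors c1@3 c4@6 c2@14 c3@14, authorship 111.44..232323.

Answer: 3 14 14 6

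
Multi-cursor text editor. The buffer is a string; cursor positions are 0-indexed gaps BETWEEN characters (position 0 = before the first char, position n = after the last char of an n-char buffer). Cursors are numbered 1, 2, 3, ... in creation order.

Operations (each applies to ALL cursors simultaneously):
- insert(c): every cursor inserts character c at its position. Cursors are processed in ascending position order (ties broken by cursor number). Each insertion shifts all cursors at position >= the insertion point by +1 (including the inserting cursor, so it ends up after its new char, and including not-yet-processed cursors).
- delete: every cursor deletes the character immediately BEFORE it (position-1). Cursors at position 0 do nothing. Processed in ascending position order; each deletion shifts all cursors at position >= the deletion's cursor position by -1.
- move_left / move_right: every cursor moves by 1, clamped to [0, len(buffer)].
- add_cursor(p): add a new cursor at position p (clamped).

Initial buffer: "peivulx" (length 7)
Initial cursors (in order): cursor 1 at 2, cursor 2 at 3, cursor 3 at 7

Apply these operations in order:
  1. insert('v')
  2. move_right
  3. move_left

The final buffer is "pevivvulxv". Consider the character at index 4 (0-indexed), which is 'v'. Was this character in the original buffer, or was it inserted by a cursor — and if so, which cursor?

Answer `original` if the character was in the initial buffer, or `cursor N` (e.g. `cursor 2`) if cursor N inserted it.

After op 1 (insert('v')): buffer="pevivvulxv" (len 10), cursors c1@3 c2@5 c3@10, authorship ..1.2....3
After op 2 (move_right): buffer="pevivvulxv" (len 10), cursors c1@4 c2@6 c3@10, authorship ..1.2....3
After op 3 (move_left): buffer="pevivvulxv" (len 10), cursors c1@3 c2@5 c3@9, authorship ..1.2....3
Authorship (.=original, N=cursor N): . . 1 . 2 . . . . 3
Index 4: author = 2

Answer: cursor 2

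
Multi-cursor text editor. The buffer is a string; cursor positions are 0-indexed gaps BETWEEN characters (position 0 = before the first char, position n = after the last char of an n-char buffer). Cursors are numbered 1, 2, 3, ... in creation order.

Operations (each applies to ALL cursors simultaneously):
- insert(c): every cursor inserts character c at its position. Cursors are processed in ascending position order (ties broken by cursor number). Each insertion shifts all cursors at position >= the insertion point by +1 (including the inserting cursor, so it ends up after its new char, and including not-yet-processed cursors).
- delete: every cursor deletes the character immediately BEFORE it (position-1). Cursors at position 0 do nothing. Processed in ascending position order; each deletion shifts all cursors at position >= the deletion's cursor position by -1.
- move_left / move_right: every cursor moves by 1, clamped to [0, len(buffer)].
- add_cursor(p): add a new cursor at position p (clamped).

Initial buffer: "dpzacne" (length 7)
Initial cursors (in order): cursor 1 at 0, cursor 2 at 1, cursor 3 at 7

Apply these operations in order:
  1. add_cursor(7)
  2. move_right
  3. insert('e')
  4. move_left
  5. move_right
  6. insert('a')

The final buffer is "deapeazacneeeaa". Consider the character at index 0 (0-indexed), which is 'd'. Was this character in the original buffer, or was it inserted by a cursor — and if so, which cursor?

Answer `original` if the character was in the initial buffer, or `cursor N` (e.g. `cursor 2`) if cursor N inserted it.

After op 1 (add_cursor(7)): buffer="dpzacne" (len 7), cursors c1@0 c2@1 c3@7 c4@7, authorship .......
After op 2 (move_right): buffer="dpzacne" (len 7), cursors c1@1 c2@2 c3@7 c4@7, authorship .......
After op 3 (insert('e')): buffer="depezacneee" (len 11), cursors c1@2 c2@4 c3@11 c4@11, authorship .1.2.....34
After op 4 (move_left): buffer="depezacneee" (len 11), cursors c1@1 c2@3 c3@10 c4@10, authorship .1.2.....34
After op 5 (move_right): buffer="depezacneee" (len 11), cursors c1@2 c2@4 c3@11 c4@11, authorship .1.2.....34
After op 6 (insert('a')): buffer="deapeazacneeeaa" (len 15), cursors c1@3 c2@6 c3@15 c4@15, authorship .11.22.....3434
Authorship (.=original, N=cursor N): . 1 1 . 2 2 . . . . . 3 4 3 4
Index 0: author = original

Answer: original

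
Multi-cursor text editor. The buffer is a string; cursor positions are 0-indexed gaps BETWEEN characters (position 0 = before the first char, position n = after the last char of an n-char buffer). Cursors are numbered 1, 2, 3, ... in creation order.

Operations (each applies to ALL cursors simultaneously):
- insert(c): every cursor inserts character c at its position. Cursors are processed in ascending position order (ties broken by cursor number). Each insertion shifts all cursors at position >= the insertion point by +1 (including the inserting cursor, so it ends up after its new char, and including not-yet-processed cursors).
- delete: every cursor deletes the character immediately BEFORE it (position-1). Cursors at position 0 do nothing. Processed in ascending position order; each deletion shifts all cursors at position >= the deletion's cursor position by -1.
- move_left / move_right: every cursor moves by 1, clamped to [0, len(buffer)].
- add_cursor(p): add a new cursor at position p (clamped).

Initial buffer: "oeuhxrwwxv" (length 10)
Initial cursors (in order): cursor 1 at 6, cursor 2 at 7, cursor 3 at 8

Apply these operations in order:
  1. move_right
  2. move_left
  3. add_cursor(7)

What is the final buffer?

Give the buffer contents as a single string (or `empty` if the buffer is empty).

After op 1 (move_right): buffer="oeuhxrwwxv" (len 10), cursors c1@7 c2@8 c3@9, authorship ..........
After op 2 (move_left): buffer="oeuhxrwwxv" (len 10), cursors c1@6 c2@7 c3@8, authorship ..........
After op 3 (add_cursor(7)): buffer="oeuhxrwwxv" (len 10), cursors c1@6 c2@7 c4@7 c3@8, authorship ..........

Answer: oeuhxrwwxv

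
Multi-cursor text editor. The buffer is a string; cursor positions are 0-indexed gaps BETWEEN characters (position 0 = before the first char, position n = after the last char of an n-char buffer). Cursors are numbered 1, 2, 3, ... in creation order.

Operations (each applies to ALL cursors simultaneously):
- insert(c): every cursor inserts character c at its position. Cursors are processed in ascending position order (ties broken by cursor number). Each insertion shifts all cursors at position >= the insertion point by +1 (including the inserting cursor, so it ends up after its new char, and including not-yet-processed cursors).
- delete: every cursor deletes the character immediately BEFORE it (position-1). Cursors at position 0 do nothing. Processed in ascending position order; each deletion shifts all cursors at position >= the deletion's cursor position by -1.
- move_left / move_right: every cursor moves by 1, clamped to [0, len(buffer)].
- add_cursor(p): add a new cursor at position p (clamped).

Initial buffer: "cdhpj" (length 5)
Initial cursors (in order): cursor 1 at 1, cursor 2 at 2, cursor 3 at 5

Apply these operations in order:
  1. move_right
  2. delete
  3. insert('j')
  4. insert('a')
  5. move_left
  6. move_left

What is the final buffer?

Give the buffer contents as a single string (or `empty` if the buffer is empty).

Answer: cjjaapja

Derivation:
After op 1 (move_right): buffer="cdhpj" (len 5), cursors c1@2 c2@3 c3@5, authorship .....
After op 2 (delete): buffer="cp" (len 2), cursors c1@1 c2@1 c3@2, authorship ..
After op 3 (insert('j')): buffer="cjjpj" (len 5), cursors c1@3 c2@3 c3@5, authorship .12.3
After op 4 (insert('a')): buffer="cjjaapja" (len 8), cursors c1@5 c2@5 c3@8, authorship .1212.33
After op 5 (move_left): buffer="cjjaapja" (len 8), cursors c1@4 c2@4 c3@7, authorship .1212.33
After op 6 (move_left): buffer="cjjaapja" (len 8), cursors c1@3 c2@3 c3@6, authorship .1212.33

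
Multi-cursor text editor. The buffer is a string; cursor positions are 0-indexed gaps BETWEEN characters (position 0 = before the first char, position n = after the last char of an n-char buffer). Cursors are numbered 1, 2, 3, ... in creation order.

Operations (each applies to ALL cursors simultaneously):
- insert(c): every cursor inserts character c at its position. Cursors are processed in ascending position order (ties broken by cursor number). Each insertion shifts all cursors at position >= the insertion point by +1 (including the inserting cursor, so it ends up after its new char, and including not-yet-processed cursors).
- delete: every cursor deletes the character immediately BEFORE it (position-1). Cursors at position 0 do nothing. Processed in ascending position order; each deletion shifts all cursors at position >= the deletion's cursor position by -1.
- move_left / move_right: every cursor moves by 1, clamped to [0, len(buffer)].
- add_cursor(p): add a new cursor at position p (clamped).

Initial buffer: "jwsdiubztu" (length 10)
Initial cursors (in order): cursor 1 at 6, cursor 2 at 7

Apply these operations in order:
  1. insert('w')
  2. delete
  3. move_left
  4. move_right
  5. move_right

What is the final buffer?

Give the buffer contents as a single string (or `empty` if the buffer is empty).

Answer: jwsdiubztu

Derivation:
After op 1 (insert('w')): buffer="jwsdiuwbwztu" (len 12), cursors c1@7 c2@9, authorship ......1.2...
After op 2 (delete): buffer="jwsdiubztu" (len 10), cursors c1@6 c2@7, authorship ..........
After op 3 (move_left): buffer="jwsdiubztu" (len 10), cursors c1@5 c2@6, authorship ..........
After op 4 (move_right): buffer="jwsdiubztu" (len 10), cursors c1@6 c2@7, authorship ..........
After op 5 (move_right): buffer="jwsdiubztu" (len 10), cursors c1@7 c2@8, authorship ..........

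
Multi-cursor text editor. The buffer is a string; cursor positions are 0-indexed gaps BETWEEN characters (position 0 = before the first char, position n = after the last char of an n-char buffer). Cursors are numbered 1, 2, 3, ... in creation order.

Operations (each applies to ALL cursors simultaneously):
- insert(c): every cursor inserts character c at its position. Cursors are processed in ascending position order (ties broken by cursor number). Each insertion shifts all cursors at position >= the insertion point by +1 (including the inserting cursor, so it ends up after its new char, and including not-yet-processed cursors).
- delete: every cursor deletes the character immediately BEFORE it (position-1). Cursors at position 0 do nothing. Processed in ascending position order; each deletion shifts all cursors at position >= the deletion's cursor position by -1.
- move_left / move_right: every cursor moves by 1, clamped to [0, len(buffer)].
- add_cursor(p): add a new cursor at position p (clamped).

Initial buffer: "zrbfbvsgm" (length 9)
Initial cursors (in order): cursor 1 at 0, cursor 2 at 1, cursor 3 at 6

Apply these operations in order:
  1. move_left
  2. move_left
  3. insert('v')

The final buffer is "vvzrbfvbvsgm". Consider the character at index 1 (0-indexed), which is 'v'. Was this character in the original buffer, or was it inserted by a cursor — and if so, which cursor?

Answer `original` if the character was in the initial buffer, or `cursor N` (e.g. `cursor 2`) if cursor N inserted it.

Answer: cursor 2

Derivation:
After op 1 (move_left): buffer="zrbfbvsgm" (len 9), cursors c1@0 c2@0 c3@5, authorship .........
After op 2 (move_left): buffer="zrbfbvsgm" (len 9), cursors c1@0 c2@0 c3@4, authorship .........
After op 3 (insert('v')): buffer="vvzrbfvbvsgm" (len 12), cursors c1@2 c2@2 c3@7, authorship 12....3.....
Authorship (.=original, N=cursor N): 1 2 . . . . 3 . . . . .
Index 1: author = 2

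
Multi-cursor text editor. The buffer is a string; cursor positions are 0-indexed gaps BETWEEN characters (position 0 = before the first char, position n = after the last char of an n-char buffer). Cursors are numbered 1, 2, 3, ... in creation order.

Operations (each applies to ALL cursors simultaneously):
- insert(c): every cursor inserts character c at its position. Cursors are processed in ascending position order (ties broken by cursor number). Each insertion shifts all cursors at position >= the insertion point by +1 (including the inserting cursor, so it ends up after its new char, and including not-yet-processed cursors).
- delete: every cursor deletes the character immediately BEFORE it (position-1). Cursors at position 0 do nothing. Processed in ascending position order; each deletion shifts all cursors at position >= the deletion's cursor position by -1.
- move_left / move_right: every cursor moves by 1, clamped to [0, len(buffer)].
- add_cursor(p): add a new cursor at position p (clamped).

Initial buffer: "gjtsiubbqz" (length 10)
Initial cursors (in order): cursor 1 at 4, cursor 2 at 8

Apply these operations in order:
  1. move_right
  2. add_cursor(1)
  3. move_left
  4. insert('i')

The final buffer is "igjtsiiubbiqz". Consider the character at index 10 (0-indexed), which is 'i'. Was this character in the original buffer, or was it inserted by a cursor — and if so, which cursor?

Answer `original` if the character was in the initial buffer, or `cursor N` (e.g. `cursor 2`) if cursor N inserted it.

Answer: cursor 2

Derivation:
After op 1 (move_right): buffer="gjtsiubbqz" (len 10), cursors c1@5 c2@9, authorship ..........
After op 2 (add_cursor(1)): buffer="gjtsiubbqz" (len 10), cursors c3@1 c1@5 c2@9, authorship ..........
After op 3 (move_left): buffer="gjtsiubbqz" (len 10), cursors c3@0 c1@4 c2@8, authorship ..........
After op 4 (insert('i')): buffer="igjtsiiubbiqz" (len 13), cursors c3@1 c1@6 c2@11, authorship 3....1....2..
Authorship (.=original, N=cursor N): 3 . . . . 1 . . . . 2 . .
Index 10: author = 2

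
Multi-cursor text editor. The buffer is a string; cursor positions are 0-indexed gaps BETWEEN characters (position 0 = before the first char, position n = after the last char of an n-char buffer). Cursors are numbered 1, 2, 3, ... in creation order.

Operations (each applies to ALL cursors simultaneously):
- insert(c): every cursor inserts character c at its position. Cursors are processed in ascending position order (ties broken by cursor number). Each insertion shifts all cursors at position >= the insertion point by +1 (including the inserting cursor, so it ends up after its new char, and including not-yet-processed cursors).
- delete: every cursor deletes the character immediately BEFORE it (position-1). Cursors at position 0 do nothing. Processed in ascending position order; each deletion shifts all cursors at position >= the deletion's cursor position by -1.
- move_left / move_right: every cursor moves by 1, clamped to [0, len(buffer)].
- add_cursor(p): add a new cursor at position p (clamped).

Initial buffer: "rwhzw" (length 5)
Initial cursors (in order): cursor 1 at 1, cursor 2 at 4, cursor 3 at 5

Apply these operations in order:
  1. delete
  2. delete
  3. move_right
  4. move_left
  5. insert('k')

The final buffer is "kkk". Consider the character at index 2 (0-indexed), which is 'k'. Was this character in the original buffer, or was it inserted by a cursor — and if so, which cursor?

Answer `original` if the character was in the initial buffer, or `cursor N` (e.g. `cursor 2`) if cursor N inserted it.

After op 1 (delete): buffer="wh" (len 2), cursors c1@0 c2@2 c3@2, authorship ..
After op 2 (delete): buffer="" (len 0), cursors c1@0 c2@0 c3@0, authorship 
After op 3 (move_right): buffer="" (len 0), cursors c1@0 c2@0 c3@0, authorship 
After op 4 (move_left): buffer="" (len 0), cursors c1@0 c2@0 c3@0, authorship 
After op 5 (insert('k')): buffer="kkk" (len 3), cursors c1@3 c2@3 c3@3, authorship 123
Authorship (.=original, N=cursor N): 1 2 3
Index 2: author = 3

Answer: cursor 3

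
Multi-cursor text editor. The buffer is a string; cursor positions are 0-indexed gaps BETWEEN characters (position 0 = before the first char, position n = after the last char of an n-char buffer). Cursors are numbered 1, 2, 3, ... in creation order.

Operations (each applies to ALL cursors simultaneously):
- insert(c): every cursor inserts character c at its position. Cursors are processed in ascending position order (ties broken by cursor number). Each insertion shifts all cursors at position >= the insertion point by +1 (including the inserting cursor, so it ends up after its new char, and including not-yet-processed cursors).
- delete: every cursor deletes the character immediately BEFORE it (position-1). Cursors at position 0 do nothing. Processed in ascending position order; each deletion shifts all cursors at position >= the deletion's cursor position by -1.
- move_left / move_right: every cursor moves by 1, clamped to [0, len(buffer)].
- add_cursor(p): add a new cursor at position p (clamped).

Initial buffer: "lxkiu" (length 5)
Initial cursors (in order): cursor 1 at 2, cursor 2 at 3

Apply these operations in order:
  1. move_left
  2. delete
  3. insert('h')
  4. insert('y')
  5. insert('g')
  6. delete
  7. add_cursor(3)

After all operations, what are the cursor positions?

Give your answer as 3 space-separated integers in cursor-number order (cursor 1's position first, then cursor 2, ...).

After op 1 (move_left): buffer="lxkiu" (len 5), cursors c1@1 c2@2, authorship .....
After op 2 (delete): buffer="kiu" (len 3), cursors c1@0 c2@0, authorship ...
After op 3 (insert('h')): buffer="hhkiu" (len 5), cursors c1@2 c2@2, authorship 12...
After op 4 (insert('y')): buffer="hhyykiu" (len 7), cursors c1@4 c2@4, authorship 1212...
After op 5 (insert('g')): buffer="hhyyggkiu" (len 9), cursors c1@6 c2@6, authorship 121212...
After op 6 (delete): buffer="hhyykiu" (len 7), cursors c1@4 c2@4, authorship 1212...
After op 7 (add_cursor(3)): buffer="hhyykiu" (len 7), cursors c3@3 c1@4 c2@4, authorship 1212...

Answer: 4 4 3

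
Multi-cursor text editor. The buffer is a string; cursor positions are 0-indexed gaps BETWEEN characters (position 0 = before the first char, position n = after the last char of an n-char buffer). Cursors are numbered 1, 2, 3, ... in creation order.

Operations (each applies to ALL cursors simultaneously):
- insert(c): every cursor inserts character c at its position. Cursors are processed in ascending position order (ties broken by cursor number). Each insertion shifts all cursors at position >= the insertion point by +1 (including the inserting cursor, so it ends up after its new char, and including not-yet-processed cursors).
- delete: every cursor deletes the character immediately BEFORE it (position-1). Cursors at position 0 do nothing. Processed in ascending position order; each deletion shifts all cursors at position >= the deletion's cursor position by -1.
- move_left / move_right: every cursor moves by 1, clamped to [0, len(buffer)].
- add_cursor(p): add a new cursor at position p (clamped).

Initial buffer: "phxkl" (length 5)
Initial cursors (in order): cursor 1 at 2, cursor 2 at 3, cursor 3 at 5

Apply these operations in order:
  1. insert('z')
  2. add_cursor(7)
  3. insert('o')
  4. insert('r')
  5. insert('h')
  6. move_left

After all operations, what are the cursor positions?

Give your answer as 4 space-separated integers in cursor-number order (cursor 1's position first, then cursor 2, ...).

Answer: 5 10 19 15

Derivation:
After op 1 (insert('z')): buffer="phzxzklz" (len 8), cursors c1@3 c2@5 c3@8, authorship ..1.2..3
After op 2 (add_cursor(7)): buffer="phzxzklz" (len 8), cursors c1@3 c2@5 c4@7 c3@8, authorship ..1.2..3
After op 3 (insert('o')): buffer="phzoxzoklozo" (len 12), cursors c1@4 c2@7 c4@10 c3@12, authorship ..11.22..433
After op 4 (insert('r')): buffer="phzorxzorklorzor" (len 16), cursors c1@5 c2@9 c4@13 c3@16, authorship ..111.222..44333
After op 5 (insert('h')): buffer="phzorhxzorhklorhzorh" (len 20), cursors c1@6 c2@11 c4@16 c3@20, authorship ..1111.2222..4443333
After op 6 (move_left): buffer="phzorhxzorhklorhzorh" (len 20), cursors c1@5 c2@10 c4@15 c3@19, authorship ..1111.2222..4443333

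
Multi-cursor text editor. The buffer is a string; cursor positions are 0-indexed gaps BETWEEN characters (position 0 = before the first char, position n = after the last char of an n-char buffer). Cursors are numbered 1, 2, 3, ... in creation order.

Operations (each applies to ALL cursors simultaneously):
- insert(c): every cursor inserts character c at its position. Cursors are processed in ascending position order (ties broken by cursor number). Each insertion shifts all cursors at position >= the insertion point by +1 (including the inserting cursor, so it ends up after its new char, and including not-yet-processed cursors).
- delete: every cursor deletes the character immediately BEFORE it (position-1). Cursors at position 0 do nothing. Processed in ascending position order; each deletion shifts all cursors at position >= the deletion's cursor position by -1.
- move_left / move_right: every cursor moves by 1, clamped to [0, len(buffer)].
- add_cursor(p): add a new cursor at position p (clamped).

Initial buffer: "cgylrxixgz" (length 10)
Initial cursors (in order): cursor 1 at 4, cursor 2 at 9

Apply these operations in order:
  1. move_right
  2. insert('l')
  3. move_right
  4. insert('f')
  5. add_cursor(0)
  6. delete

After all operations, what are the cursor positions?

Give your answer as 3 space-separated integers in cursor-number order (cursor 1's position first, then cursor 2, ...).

Answer: 7 12 0

Derivation:
After op 1 (move_right): buffer="cgylrxixgz" (len 10), cursors c1@5 c2@10, authorship ..........
After op 2 (insert('l')): buffer="cgylrlxixgzl" (len 12), cursors c1@6 c2@12, authorship .....1.....2
After op 3 (move_right): buffer="cgylrlxixgzl" (len 12), cursors c1@7 c2@12, authorship .....1.....2
After op 4 (insert('f')): buffer="cgylrlxfixgzlf" (len 14), cursors c1@8 c2@14, authorship .....1.1....22
After op 5 (add_cursor(0)): buffer="cgylrlxfixgzlf" (len 14), cursors c3@0 c1@8 c2@14, authorship .....1.1....22
After op 6 (delete): buffer="cgylrlxixgzl" (len 12), cursors c3@0 c1@7 c2@12, authorship .....1.....2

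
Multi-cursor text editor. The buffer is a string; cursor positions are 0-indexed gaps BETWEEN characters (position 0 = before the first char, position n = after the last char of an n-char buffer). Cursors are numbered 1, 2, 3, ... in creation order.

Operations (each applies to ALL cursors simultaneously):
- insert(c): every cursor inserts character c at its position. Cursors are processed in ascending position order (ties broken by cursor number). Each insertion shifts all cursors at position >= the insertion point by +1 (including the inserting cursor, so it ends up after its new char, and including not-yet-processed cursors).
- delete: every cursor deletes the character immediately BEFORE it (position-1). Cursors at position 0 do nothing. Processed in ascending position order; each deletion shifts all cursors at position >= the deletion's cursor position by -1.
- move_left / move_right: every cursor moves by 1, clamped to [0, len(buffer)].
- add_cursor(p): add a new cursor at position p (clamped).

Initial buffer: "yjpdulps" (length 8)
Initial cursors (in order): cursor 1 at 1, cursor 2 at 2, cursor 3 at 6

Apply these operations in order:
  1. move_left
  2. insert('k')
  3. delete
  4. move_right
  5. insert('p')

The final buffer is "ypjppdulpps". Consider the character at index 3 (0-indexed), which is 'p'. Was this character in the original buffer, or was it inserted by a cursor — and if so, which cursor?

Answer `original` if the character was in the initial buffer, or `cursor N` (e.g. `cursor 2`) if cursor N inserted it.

After op 1 (move_left): buffer="yjpdulps" (len 8), cursors c1@0 c2@1 c3@5, authorship ........
After op 2 (insert('k')): buffer="kykjpduklps" (len 11), cursors c1@1 c2@3 c3@8, authorship 1.2....3...
After op 3 (delete): buffer="yjpdulps" (len 8), cursors c1@0 c2@1 c3@5, authorship ........
After op 4 (move_right): buffer="yjpdulps" (len 8), cursors c1@1 c2@2 c3@6, authorship ........
After op 5 (insert('p')): buffer="ypjppdulpps" (len 11), cursors c1@2 c2@4 c3@9, authorship .1.2....3..
Authorship (.=original, N=cursor N): . 1 . 2 . . . . 3 . .
Index 3: author = 2

Answer: cursor 2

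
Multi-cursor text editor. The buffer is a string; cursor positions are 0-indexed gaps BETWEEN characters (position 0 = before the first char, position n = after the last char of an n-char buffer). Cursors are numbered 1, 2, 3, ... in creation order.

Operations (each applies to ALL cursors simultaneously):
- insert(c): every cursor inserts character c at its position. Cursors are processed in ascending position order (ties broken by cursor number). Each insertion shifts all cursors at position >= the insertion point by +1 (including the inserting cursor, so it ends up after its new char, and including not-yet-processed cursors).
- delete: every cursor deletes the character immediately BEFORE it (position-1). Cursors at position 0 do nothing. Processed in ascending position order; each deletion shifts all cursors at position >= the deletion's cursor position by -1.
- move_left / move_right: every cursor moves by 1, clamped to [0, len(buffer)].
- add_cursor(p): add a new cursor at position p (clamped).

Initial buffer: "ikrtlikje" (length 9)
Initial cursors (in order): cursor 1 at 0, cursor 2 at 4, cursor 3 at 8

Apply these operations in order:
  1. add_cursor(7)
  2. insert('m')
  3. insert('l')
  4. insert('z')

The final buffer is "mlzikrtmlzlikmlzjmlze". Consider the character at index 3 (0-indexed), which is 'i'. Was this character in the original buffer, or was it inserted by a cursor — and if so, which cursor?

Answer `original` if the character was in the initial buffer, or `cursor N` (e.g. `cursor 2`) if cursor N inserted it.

Answer: original

Derivation:
After op 1 (add_cursor(7)): buffer="ikrtlikje" (len 9), cursors c1@0 c2@4 c4@7 c3@8, authorship .........
After op 2 (insert('m')): buffer="mikrtmlikmjme" (len 13), cursors c1@1 c2@6 c4@10 c3@12, authorship 1....2...4.3.
After op 3 (insert('l')): buffer="mlikrtmllikmljmle" (len 17), cursors c1@2 c2@8 c4@13 c3@16, authorship 11....22...44.33.
After op 4 (insert('z')): buffer="mlzikrtmlzlikmlzjmlze" (len 21), cursors c1@3 c2@10 c4@16 c3@20, authorship 111....222...444.333.
Authorship (.=original, N=cursor N): 1 1 1 . . . . 2 2 2 . . . 4 4 4 . 3 3 3 .
Index 3: author = original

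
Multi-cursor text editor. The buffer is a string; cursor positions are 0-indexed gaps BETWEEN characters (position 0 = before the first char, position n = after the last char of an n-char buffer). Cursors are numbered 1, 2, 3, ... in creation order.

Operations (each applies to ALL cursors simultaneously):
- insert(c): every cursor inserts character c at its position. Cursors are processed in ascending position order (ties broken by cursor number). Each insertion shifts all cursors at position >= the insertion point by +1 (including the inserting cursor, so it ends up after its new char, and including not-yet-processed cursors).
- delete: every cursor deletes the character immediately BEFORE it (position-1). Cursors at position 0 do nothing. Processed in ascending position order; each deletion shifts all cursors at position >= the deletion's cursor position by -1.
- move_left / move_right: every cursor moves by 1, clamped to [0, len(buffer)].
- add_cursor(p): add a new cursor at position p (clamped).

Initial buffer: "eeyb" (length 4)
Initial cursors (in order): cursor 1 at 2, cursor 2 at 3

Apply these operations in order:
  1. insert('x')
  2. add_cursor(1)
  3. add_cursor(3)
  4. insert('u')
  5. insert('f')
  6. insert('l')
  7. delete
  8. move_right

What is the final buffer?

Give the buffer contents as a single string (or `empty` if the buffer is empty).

After op 1 (insert('x')): buffer="eexyxb" (len 6), cursors c1@3 c2@5, authorship ..1.2.
After op 2 (add_cursor(1)): buffer="eexyxb" (len 6), cursors c3@1 c1@3 c2@5, authorship ..1.2.
After op 3 (add_cursor(3)): buffer="eexyxb" (len 6), cursors c3@1 c1@3 c4@3 c2@5, authorship ..1.2.
After op 4 (insert('u')): buffer="euexuuyxub" (len 10), cursors c3@2 c1@6 c4@6 c2@9, authorship .3.114.22.
After op 5 (insert('f')): buffer="eufexuuffyxufb" (len 14), cursors c3@3 c1@9 c4@9 c2@13, authorship .33.11414.222.
After op 6 (insert('l')): buffer="euflexuuffllyxuflb" (len 18), cursors c3@4 c1@12 c4@12 c2@17, authorship .333.1141414.2222.
After op 7 (delete): buffer="eufexuuffyxufb" (len 14), cursors c3@3 c1@9 c4@9 c2@13, authorship .33.11414.222.
After op 8 (move_right): buffer="eufexuuffyxufb" (len 14), cursors c3@4 c1@10 c4@10 c2@14, authorship .33.11414.222.

Answer: eufexuuffyxufb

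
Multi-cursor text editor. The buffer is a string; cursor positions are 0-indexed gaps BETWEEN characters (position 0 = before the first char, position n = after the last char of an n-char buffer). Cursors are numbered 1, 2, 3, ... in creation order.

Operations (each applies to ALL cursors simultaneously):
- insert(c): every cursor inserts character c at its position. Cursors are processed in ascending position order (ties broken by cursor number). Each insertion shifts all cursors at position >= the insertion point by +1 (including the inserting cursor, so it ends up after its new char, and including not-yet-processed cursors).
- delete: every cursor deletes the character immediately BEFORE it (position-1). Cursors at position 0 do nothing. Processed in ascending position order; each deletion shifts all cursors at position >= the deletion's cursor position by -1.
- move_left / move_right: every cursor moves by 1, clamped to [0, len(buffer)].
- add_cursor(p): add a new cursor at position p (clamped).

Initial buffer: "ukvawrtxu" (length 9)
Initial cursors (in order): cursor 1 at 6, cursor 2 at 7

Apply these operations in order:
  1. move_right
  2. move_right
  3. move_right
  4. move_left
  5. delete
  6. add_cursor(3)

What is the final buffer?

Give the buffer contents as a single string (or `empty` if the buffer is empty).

Answer: ukvawru

Derivation:
After op 1 (move_right): buffer="ukvawrtxu" (len 9), cursors c1@7 c2@8, authorship .........
After op 2 (move_right): buffer="ukvawrtxu" (len 9), cursors c1@8 c2@9, authorship .........
After op 3 (move_right): buffer="ukvawrtxu" (len 9), cursors c1@9 c2@9, authorship .........
After op 4 (move_left): buffer="ukvawrtxu" (len 9), cursors c1@8 c2@8, authorship .........
After op 5 (delete): buffer="ukvawru" (len 7), cursors c1@6 c2@6, authorship .......
After op 6 (add_cursor(3)): buffer="ukvawru" (len 7), cursors c3@3 c1@6 c2@6, authorship .......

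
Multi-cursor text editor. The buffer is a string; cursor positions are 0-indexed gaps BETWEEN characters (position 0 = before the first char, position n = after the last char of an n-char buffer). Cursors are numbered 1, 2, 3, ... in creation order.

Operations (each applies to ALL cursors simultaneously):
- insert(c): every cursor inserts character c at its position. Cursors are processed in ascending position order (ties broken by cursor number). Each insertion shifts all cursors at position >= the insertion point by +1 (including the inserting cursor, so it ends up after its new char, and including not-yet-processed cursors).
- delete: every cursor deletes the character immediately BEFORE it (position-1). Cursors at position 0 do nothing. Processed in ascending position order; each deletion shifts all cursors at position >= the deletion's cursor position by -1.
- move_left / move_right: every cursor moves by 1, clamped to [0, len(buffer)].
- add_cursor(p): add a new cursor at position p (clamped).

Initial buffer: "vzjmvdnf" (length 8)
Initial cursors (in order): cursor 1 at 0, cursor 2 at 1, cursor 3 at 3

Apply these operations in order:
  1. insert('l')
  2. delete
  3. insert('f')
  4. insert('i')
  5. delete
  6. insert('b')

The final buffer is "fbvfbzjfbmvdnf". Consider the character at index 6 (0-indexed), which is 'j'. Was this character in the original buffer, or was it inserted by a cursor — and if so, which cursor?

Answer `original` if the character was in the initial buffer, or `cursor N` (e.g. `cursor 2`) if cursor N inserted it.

After op 1 (insert('l')): buffer="lvlzjlmvdnf" (len 11), cursors c1@1 c2@3 c3@6, authorship 1.2..3.....
After op 2 (delete): buffer="vzjmvdnf" (len 8), cursors c1@0 c2@1 c3@3, authorship ........
After op 3 (insert('f')): buffer="fvfzjfmvdnf" (len 11), cursors c1@1 c2@3 c3@6, authorship 1.2..3.....
After op 4 (insert('i')): buffer="fivfizjfimvdnf" (len 14), cursors c1@2 c2@5 c3@9, authorship 11.22..33.....
After op 5 (delete): buffer="fvfzjfmvdnf" (len 11), cursors c1@1 c2@3 c3@6, authorship 1.2..3.....
After op 6 (insert('b')): buffer="fbvfbzjfbmvdnf" (len 14), cursors c1@2 c2@5 c3@9, authorship 11.22..33.....
Authorship (.=original, N=cursor N): 1 1 . 2 2 . . 3 3 . . . . .
Index 6: author = original

Answer: original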